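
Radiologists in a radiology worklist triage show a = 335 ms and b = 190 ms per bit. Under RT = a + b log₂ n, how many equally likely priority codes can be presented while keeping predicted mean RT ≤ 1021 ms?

Set 335 + 190·log₂ n ≤ 1021 → log₂ n ≤ (1021 − 335)/190 = 3.6105.
So n ≤ 2^3.6105 = 12.215; the largest integer n is 12.

12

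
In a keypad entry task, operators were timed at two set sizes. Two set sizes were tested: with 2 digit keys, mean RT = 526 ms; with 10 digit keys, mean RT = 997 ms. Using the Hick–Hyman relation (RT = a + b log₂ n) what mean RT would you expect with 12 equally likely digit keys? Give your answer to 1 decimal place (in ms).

1050.4 ms

RT is linear in log₂ n, so two points fix the line:
  b = (997 − 526) / (log₂ 10 − log₂ 2) = 471 / (3.3219 − 1) = 202.849 ms/bit
  a = 526 − 202.849 × 1 = 323.151 ms
Then RT(12) = 323.151 + 202.849 × log₂ 12 = 323.151 + 202.849 × 3.5850 ≈ 1050.356 ms.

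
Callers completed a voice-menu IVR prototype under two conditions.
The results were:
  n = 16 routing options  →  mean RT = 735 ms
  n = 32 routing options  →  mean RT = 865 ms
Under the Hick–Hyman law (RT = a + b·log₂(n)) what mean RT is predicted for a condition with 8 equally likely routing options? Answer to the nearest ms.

Fit slope and intercept:
  b = (865 − 735) / (log₂ 32 − log₂ 16) = 130 / (5 − 4) = 130 ms/bit
  a = 735 − 130 × 4 = 215 ms
Then RT(8) = 215 + 130 × log₂ 8 = 215 + 130 × 3 ≈ 605.000 ms.

605 ms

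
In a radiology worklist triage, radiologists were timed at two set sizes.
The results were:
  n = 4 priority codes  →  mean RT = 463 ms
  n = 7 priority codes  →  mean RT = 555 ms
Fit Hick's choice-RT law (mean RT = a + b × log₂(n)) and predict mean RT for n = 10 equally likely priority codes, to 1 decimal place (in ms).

613.6 ms

RT is linear in log₂ n, so two points fix the line:
  b = (555 − 463) / (log₂ 7 − log₂ 4) = 92 / (2.8074 − 2) = 113.952 ms/bit
  a = 463 − 113.952 × 2 = 235.095 ms
Then RT(10) = 235.095 + 113.952 × log₂ 10 = 235.095 + 113.952 × 3.3219 ≈ 613.637 ms.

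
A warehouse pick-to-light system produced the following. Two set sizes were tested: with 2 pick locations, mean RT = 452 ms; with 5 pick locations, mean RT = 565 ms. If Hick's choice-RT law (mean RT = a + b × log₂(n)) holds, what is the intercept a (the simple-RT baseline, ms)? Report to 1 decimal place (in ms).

b = (RT₂ − RT₁)/(log₂ n₂ − log₂ n₁) = (565 − 452)/(2.3219 − 1) = 85.481 ms/bit.
a = RT₁ − b·log₂ n₁ = 452 − 85.481 × 1 = 366.519 ms.

366.5 ms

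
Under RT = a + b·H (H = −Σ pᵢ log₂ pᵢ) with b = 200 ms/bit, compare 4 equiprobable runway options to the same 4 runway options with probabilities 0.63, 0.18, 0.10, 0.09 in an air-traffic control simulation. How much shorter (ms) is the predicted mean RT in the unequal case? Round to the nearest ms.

The RT saving is b·ΔH. Equiprobable H₀ = log₂(4) = 2.0000 bits; with the given probabilities H = 1.5101 bits.
b·(H₀ − H) = 200 × (2.0000 − 1.5101) = 97.98 ms.

98 ms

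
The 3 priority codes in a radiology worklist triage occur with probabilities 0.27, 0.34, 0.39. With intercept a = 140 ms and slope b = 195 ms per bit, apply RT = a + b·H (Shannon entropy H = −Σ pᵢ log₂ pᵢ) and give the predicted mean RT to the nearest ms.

Entropy contributions −pᵢ log₂ pᵢ: 0.5100, 0.5292, 0.5298; sum H = 1.5690 bits.
RT = a + bH = 140 + 195·1.5690 = 445.95 ms.

446 ms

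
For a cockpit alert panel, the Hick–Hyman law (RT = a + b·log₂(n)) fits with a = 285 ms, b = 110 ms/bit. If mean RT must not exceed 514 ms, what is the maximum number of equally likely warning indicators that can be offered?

4

Information budget: (514 − 285)/110 = 2.0818 bits, so n ≤ 2^2.0818 = 4.233 → at most 4.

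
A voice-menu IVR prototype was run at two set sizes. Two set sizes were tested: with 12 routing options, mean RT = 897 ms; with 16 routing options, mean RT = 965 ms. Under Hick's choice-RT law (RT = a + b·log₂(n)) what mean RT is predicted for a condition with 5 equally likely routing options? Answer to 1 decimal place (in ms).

Fit slope and intercept:
  b = (965 − 897) / (log₂ 16 − log₂ 12) = 68 / (4 − 3.5850) = 163.841 ms/bit
  a = 897 − 163.841 × 3.5850 = 309.638 ms
Then RT(5) = 309.638 + 163.841 × log₂ 5 = 309.638 + 163.841 × 2.3219 ≈ 690.064 ms.

690.1 ms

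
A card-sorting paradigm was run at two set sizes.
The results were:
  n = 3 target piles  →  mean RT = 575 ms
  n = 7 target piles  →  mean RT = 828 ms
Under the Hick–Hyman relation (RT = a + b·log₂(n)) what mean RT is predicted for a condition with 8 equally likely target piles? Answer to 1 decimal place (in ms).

867.9 ms

Fit slope and intercept:
  b = (828 − 575) / (log₂ 7 − log₂ 3) = 253 / (2.8074 − 1.5850) = 206.971 ms/bit
  a = 575 − 206.971 × 1.5850 = 246.958 ms
Then RT(8) = 246.958 + 206.971 × log₂ 8 = 246.958 + 206.971 × 3 ≈ 867.872 ms.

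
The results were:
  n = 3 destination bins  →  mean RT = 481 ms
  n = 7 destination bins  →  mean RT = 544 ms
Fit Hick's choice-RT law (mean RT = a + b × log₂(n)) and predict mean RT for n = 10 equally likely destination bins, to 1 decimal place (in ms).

570.5 ms

RT is linear in log₂ n, so two points fix the line:
  b = (544 − 481) / (log₂ 7 − log₂ 3) = 63 / (2.8074 − 1.5850) = 51.538 ms/bit
  a = 481 − 51.538 × 1.5850 = 399.314 ms
Then RT(10) = 399.314 + 51.538 × log₂ 10 = 399.314 + 51.538 × 3.3219 ≈ 570.520 ms.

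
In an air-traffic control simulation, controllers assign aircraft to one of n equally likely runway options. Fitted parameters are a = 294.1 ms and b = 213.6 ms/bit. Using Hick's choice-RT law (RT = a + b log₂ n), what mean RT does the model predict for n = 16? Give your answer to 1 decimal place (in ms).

1148.5 ms

log₂(16) = 4 bits, so RT = 294.1 + 213.6 × 4 ≈ 1148.500 ms.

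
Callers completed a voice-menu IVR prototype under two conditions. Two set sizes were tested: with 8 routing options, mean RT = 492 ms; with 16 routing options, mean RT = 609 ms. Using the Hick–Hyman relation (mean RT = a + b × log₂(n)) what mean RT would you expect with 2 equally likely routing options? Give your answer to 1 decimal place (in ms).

Solve the two-equation system in a and b:
  b = (609 − 492) / (log₂ 16 − log₂ 8) = 117 / (4 − 3) = 117.000 ms/bit
  a = 492 − 117.000 × 3 = 141.000 ms
Then RT(2) = 141.000 + 117.000 × log₂ 2 = 141.000 + 117.000 × 1 ≈ 258.000 ms.

258.0 ms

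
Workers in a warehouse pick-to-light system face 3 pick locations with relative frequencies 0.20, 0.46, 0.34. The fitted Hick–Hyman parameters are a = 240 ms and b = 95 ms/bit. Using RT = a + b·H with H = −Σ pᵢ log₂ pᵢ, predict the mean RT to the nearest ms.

Entropy contributions −pᵢ log₂ pᵢ: 0.4644, 0.5153, 0.5292; sum H = 1.5089 bits.
RT = a + bH = 240 + 95·1.5089 = 383.34 ms.

383 ms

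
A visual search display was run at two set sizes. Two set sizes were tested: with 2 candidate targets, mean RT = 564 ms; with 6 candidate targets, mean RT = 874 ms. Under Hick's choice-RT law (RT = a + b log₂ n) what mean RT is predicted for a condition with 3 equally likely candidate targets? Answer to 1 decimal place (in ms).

Solve the two-equation system in a and b:
  b = (874 − 564) / (log₂ 6 − log₂ 2) = 310 / (2.5850 − 1) = 195.588 ms/bit
  a = 564 − 195.588 × 1 = 368.412 ms
Then RT(3) = 368.412 + 195.588 × log₂ 3 = 368.412 + 195.588 × 1.5850 ≈ 678.412 ms.

678.4 ms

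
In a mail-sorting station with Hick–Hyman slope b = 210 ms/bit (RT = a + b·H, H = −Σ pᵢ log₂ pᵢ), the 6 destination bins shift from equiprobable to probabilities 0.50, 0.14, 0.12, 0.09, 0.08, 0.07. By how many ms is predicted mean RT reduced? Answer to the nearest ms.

94 ms

Equiprobable entropy H₀ = log₂ 6 = 2.5850 bits.
Skewed entropy H = −Σ pᵢ log₂ pᵢ = 2.1369 bits.
ΔRT = b·(H₀ − H) = 210 × 0.4481 = 94.09 ms.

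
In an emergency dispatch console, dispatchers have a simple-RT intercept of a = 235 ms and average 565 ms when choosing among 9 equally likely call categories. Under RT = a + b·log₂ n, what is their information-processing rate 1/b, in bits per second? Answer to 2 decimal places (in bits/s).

b = (565 − 235)/log₂ 9 = 330/3.1699 = 104.103 ms per bit = 0.10410 s/bit; the reciprocal is 9.606 bits/s.

9.61 bits/s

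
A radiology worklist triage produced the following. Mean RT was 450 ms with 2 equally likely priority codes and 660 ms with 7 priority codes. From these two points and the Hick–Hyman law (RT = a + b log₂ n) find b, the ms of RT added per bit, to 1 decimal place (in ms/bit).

116.2 ms/bit

Slope: b = (660 − 450) / (log₂ 7 − log₂ 2) = 210/1.8074 = 116.192 ms/bit.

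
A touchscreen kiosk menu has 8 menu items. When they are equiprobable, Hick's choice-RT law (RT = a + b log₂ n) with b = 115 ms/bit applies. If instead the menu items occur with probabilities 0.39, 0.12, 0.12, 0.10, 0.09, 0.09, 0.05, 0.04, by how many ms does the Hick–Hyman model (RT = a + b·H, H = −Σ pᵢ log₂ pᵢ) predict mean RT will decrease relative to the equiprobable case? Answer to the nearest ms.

Equiprobable entropy H₀ = log₂ 8 = 3.0000 bits.
Skewed entropy H = −Σ pᵢ log₂ pᵢ = 2.6233 bits.
ΔRT = b·(H₀ − H) = 115 × 0.3767 = 43.32 ms.

43 ms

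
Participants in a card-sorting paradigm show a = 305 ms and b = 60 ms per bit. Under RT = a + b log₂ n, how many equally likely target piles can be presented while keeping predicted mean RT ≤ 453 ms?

5

Set 305 + 60·log₂ n ≤ 453 → log₂ n ≤ (453 − 305)/60 = 2.4667.
So n ≤ 2^2.4667 = 5.528; the largest integer n is 5.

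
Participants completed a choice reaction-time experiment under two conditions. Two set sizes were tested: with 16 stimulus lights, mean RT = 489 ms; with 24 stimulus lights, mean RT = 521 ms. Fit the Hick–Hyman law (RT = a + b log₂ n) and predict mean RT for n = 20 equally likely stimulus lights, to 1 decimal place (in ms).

RT is linear in log₂ n, so two points fix the line:
  b = (521 − 489) / (log₂ 24 − log₂ 16) = 32 / (4.5850 − 4) = 54.704 ms/bit
  a = 489 − 54.704 × 4 = 270.183 ms
Then RT(20) = 270.183 + 54.704 × log₂ 20 = 270.183 + 54.704 × 4.3219 ≈ 506.611 ms.

506.6 ms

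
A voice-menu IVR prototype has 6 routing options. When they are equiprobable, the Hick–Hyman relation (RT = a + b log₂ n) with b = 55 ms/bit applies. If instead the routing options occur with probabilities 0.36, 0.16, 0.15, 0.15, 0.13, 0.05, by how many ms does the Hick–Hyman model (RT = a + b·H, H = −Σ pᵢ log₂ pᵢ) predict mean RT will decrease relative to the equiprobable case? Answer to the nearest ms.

12 ms

Equiprobable entropy H₀ = log₂ 6 = 2.5850 bits.
Skewed entropy H = −Σ pᵢ log₂ pᵢ = 2.3735 bits.
ΔRT = b·(H₀ − H) = 55 × 0.2115 = 11.63 ms.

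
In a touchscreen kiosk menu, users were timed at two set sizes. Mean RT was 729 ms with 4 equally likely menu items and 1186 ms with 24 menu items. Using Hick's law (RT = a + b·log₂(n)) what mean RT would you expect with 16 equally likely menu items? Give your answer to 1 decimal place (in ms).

With log₂ n on the abscissa the relation is linear; from the two conditions:
  b = (1186 − 729) / (log₂ 24 − log₂ 4) = 457 / (4.5850 − 2) = 176.792 ms/bit
  a = 729 − 176.792 × 2 = 375.417 ms
Then RT(16) = 375.417 + 176.792 × log₂ 16 = 375.417 + 176.792 × 4 ≈ 1082.583 ms.

1082.6 ms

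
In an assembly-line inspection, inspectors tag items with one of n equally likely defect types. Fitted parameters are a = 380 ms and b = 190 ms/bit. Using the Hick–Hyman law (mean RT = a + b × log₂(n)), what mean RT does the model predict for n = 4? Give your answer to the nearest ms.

log₂(4) = 2 bits, so RT = 380 + 190 × 2 ≈ 760.000 ms.

760 ms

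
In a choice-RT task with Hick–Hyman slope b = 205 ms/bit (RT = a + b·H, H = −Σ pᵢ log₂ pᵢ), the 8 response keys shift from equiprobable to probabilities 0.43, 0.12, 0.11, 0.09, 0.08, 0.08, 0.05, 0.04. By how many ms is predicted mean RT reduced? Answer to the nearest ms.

Equiprobable entropy H₀ = log₂ 8 = 3.0000 bits.
Skewed entropy H = −Σ pᵢ log₂ pᵢ = 2.5384 bits.
ΔRT = b·(H₀ − H) = 205 × 0.4616 = 94.62 ms.

95 ms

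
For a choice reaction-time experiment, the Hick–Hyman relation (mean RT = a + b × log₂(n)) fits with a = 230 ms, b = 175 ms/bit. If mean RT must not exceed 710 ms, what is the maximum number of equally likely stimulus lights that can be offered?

Information budget: (710 − 230)/175 = 2.7429 bits, so n ≤ 2^2.7429 = 6.694 → at most 6.

6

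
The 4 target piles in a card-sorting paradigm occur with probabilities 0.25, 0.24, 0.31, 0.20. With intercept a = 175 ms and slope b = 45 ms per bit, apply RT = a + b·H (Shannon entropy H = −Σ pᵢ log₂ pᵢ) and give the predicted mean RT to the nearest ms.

264 ms

H = 0.25·log₂(1/0.25) + 0.24·log₂(1/0.24) + 0.31·log₂(1/0.31) + 0.20·log₂(1/0.20) = 1.9823 bits.
RT = 175 + 45 × 1.9823 = 264.20 ms.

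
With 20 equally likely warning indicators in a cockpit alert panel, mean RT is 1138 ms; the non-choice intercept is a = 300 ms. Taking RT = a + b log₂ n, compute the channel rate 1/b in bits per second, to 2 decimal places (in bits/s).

b = (1138 − 300)/log₂ 20 = 838/4.3219 = 193.895 ms per bit = 0.19389 s/bit; the reciprocal is 5.157 bits/s.

5.16 bits/s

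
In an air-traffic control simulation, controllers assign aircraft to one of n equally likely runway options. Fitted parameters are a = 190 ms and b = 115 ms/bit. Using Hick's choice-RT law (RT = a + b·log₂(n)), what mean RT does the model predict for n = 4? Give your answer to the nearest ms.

log₂(4) = 2 bits, so RT = 190 + 115 × 2 ≈ 420.000 ms.

420 ms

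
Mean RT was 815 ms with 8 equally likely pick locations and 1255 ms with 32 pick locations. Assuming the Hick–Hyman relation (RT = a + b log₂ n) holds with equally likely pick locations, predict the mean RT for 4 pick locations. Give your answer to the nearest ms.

595 ms

With log₂ n on the abscissa the relation is linear; from the two conditions:
  b = (1255 − 815) / (log₂ 32 − log₂ 8) = 440 / (5 − 3) = 220 ms/bit
  a = 815 − 220 × 3 = 155 ms
Then RT(4) = 155 + 220 × log₂ 4 = 155 + 220 × 2 ≈ 595.000 ms.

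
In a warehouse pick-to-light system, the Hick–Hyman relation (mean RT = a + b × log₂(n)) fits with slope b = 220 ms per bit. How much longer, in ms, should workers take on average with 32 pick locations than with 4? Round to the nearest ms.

660 ms

The intercept a cancels: ΔRT = b·(log₂ n₂ − log₂ n₁) = b·log₂(n₂/n₁).
log₂(32) − log₂(4) = log₂(32/4) = log₂(8) = 3.
ΔRT = 220 × 3.0000 = 660.000 ms.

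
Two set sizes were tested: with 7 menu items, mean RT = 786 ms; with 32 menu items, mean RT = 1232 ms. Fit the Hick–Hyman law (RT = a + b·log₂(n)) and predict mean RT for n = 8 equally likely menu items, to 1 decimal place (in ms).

825.2 ms

RT is linear in log₂ n, so two points fix the line:
  b = (1232 − 786) / (log₂ 32 − log₂ 7) = 446 / (5 − 2.8074) = 203.407 ms/bit
  a = 786 − 203.407 × 2.8074 = 214.964 ms
Then RT(8) = 214.964 + 203.407 × log₂ 8 = 214.964 + 203.407 × 3 ≈ 825.185 ms.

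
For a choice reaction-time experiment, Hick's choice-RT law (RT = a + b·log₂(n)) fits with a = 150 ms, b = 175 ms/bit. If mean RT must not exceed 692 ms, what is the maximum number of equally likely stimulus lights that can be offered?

Information budget: (692 − 150)/175 = 3.0971 bits, so n ≤ 2^3.0971 = 8.557 → at most 8.

8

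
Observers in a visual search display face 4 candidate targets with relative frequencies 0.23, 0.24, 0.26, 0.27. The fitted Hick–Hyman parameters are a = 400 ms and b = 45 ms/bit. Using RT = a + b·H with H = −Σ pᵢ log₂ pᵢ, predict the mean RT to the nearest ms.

H = 0.23·log₂(1/0.23) + 0.24·log₂(1/0.24) + 0.26·log₂(1/0.26) + 0.27·log₂(1/0.27) = 1.9971 bits.
RT = 400 + 45 × 1.9971 = 489.87 ms.

490 ms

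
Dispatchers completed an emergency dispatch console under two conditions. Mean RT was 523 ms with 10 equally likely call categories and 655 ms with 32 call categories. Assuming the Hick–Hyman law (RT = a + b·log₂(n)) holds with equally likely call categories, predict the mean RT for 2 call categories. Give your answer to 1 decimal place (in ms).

340.4 ms

With log₂ n on the abscissa the relation is linear; from the two conditions:
  b = (655 − 523) / (log₂ 32 − log₂ 10) = 132 / (5 − 3.3219) = 78.662 ms/bit
  a = 523 − 78.662 × 3.3219 = 261.691 ms
Then RT(2) = 261.691 + 78.662 × log₂ 2 = 261.691 + 78.662 × 1 ≈ 340.353 ms.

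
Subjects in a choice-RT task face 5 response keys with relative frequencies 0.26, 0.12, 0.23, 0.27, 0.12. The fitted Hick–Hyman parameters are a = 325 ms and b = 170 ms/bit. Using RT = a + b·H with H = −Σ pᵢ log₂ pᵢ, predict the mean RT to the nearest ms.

H = 0.26·log₂(1/0.26) + 0.12·log₂(1/0.12) + 0.23·log₂(1/0.23) + 0.27·log₂(1/0.27) + 0.12·log₂(1/0.12) = 2.2371 bits.
RT = 325 + 170 × 2.2371 = 705.31 ms.

705 ms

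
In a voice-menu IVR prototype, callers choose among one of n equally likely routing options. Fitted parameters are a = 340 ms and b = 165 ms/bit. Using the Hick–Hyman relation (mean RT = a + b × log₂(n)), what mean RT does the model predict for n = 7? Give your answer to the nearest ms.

log₂(7) = 2.8074 bits, so RT = 340 + 165 × 2.8074 ≈ 803.214 ms.

803 ms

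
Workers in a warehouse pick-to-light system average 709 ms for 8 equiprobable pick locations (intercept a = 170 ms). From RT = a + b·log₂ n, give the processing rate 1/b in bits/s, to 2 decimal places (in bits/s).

b = (709 − 170)/log₂ 8 = 539/3 = 179.667 ms per bit = 0.17967 s/bit; the reciprocal is 5.566 bits/s.

5.57 bits/s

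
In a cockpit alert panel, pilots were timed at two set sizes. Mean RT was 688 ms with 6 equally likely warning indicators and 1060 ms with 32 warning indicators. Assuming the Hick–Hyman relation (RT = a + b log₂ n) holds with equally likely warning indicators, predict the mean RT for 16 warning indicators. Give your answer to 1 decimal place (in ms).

Fit slope and intercept:
  b = (1060 − 688) / (log₂ 32 − log₂ 6) = 372 / (5 − 2.5850) = 154.035 ms/bit
  a = 688 − 154.035 × 2.5850 = 289.826 ms
Then RT(16) = 289.826 + 154.035 × log₂ 16 = 289.826 + 154.035 × 4 ≈ 905.965 ms.

906.0 ms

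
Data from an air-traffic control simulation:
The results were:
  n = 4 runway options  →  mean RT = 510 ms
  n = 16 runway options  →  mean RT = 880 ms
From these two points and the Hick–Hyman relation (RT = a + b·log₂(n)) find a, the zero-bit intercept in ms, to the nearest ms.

140 ms

The slope on a log₂ axis is (880 − 510) / (4 − 2) = 185 ms/bit.
a = RT₁ − b·log₂ n₁ = 510 − 185 × 2 = 140.000 ms.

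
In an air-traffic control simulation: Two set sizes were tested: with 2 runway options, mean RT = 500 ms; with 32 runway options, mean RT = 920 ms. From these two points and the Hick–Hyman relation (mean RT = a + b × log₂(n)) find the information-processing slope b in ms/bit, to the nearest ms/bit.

105 ms/bit

Slope: b = (920 − 500) / (log₂ 32 − log₂ 2) = 420/4.0000 = 105 ms/bit.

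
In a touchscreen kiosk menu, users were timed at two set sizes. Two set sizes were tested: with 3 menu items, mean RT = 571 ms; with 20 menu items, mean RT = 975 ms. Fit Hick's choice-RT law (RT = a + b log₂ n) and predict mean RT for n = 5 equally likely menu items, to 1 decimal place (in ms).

RT is linear in log₂ n, so two points fix the line:
  b = (975 − 571) / (log₂ 20 − log₂ 3) = 404 / (4.3219 − 1.5850) = 147.609 ms/bit
  a = 571 − 147.609 × 1.5850 = 337.046 ms
Then RT(5) = 337.046 + 147.609 × log₂ 5 = 337.046 + 147.609 × 2.3219 ≈ 679.783 ms.

679.8 ms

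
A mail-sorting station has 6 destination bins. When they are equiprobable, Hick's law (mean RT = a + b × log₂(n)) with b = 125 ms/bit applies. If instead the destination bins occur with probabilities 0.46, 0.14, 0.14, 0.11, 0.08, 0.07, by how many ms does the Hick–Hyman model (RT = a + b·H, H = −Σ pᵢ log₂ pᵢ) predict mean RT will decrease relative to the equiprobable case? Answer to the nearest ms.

The RT saving is b·ΔH. Equiprobable H₀ = log₂(6) = 2.5850 bits; with the given probabilities H = 2.2199 bits.
b·(H₀ − H) = 125 × (2.5850 − 2.2199) = 45.63 ms.

46 ms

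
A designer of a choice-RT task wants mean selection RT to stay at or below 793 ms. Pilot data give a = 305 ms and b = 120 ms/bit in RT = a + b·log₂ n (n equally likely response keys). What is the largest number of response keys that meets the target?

16

Set 305 + 120·log₂ n ≤ 793 → log₂ n ≤ (793 − 305)/120 = 4.0667.
So n ≤ 2^4.0667 = 16.757; the largest integer n is 16.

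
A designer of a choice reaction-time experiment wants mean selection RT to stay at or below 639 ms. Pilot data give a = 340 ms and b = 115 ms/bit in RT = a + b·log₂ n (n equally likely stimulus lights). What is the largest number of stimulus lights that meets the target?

6

115·log₂ n ≤ 639 − 340 = 299, giving log₂ n ≤ 2.6000 and n ≤ 6.063. The largest whole number is 6.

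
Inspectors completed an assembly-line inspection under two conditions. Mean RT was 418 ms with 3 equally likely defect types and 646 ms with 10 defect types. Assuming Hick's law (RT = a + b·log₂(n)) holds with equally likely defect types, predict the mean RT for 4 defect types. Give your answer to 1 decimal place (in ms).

472.5 ms

With log₂ n on the abscissa the relation is linear; from the two conditions:
  b = (646 − 418) / (log₂ 10 − log₂ 3) = 228 / (3.3219 − 1.5850) = 131.263 ms/bit
  a = 418 − 131.263 × 1.5850 = 209.952 ms
Then RT(4) = 209.952 + 131.263 × log₂ 4 = 209.952 + 131.263 × 2 ≈ 472.479 ms.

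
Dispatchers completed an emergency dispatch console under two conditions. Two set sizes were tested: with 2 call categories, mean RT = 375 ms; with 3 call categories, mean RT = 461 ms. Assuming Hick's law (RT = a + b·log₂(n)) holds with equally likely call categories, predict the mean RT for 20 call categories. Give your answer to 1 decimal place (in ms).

RT is linear in log₂ n, so two points fix the line:
  b = (461 − 375) / (log₂ 3 − log₂ 2) = 86 / (1.5850 − 1) = 147.018 ms/bit
  a = 375 − 147.018 × 1 = 227.982 ms
Then RT(20) = 227.982 + 147.018 × log₂ 20 = 227.982 + 147.018 × 4.3219 ≈ 863.383 ms.

863.4 ms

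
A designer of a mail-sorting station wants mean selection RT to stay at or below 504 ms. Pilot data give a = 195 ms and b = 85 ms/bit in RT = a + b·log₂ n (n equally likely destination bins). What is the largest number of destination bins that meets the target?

12

85·log₂ n ≤ 504 − 195 = 309, giving log₂ n ≤ 3.6353 and n ≤ 12.426. The largest whole number is 12.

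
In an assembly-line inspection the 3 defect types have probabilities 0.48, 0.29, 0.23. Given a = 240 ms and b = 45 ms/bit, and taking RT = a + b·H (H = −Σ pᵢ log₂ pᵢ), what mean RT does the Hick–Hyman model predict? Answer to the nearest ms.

308 ms

Entropy contributions −pᵢ log₂ pᵢ: 0.5083, 0.5179, 0.4877; sum H = 1.5138 bits.
RT = a + bH = 240 + 45·1.5138 = 308.12 ms.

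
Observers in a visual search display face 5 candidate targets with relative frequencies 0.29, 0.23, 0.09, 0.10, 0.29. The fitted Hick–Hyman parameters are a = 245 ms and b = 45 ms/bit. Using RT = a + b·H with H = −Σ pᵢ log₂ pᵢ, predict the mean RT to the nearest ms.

Entropy contributions −pᵢ log₂ pᵢ: 0.5179, 0.4877, 0.3127, 0.3322, 0.5179; sum H = 2.1683 bits.
RT = a + bH = 245 + 45·2.1683 = 342.57 ms.

343 ms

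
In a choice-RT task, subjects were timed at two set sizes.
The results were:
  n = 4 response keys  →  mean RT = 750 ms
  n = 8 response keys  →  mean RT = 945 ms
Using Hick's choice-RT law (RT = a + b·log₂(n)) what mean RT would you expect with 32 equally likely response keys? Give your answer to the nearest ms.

1335 ms

Solve the two-equation system in a and b:
  b = (945 − 750) / (log₂ 8 − log₂ 4) = 195 / (3 − 2) = 195 ms/bit
  a = 750 − 195 × 2 = 360 ms
Then RT(32) = 360 + 195 × log₂ 32 = 360 + 195 × 5 ≈ 1335.000 ms.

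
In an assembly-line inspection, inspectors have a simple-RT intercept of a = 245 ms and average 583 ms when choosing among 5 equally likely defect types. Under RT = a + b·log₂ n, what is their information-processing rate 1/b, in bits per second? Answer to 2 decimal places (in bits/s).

b = (583 − 245)/log₂ 5 = 338/2.3219 = 145.569 ms per bit = 0.14557 s/bit; the reciprocal is 6.870 bits/s.

6.87 bits/s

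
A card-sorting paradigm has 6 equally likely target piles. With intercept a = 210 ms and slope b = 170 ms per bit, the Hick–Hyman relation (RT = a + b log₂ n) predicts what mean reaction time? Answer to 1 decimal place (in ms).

649.4 ms

log₂(6) = 2.5850 bits, so RT = 210 + 170 × 2.5850 ≈ 649.444 ms.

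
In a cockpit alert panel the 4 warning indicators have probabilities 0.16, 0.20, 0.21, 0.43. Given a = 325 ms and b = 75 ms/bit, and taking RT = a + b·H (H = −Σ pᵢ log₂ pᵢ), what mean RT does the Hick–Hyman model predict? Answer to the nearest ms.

Entropy contributions −pᵢ log₂ pᵢ: 0.4230, 0.4644, 0.4728, 0.5236; sum H = 1.8838 bits.
RT = a + bH = 325 + 75·1.8838 = 466.28 ms.

466 ms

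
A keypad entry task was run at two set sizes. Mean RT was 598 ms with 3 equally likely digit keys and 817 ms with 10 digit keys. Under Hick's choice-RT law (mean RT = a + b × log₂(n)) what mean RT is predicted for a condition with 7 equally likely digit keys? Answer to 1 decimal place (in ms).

752.1 ms

Fit slope and intercept:
  b = (817 − 598) / (log₂ 10 − log₂ 3) = 219 / (3.3219 − 1.5850) = 126.082 ms/bit
  a = 598 − 126.082 × 1.5850 = 398.165 ms
Then RT(7) = 398.165 + 126.082 × log₂ 7 = 398.165 + 126.082 × 2.8074 ≈ 752.122 ms.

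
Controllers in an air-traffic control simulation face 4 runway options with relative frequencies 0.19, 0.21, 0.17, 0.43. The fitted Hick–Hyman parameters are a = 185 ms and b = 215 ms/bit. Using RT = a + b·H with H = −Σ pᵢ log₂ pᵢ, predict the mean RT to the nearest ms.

H = 0.19·log₂(1/0.19) + 0.21·log₂(1/0.21) + 0.17·log₂(1/0.17) + 0.43·log₂(1/0.43) = 1.8862 bits.
RT = 185 + 215 × 1.8862 = 590.53 ms.

591 ms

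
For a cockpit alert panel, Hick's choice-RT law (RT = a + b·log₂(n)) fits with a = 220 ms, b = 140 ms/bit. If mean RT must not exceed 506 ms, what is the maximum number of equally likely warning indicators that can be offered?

Information budget: (506 − 220)/140 = 2.0429 bits, so n ≤ 2^2.0429 = 4.121 → at most 4.

4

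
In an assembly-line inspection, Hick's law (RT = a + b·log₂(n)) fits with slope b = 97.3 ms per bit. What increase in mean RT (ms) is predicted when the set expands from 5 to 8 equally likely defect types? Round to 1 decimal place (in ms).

66.0 ms

Only the slope matters, since a is common to both: ΔRT = b·log₂(n₂/n₁).
log₂(8) − log₂(5) = 3 − 2.3219 = 0.6781.
ΔRT = 97.3 × 0.6781 = 65.976 ms.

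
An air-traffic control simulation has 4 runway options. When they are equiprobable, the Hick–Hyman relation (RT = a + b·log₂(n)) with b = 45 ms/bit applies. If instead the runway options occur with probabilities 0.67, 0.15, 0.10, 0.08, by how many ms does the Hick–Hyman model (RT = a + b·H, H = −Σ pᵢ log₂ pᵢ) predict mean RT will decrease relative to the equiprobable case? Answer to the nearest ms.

26 ms

Equiprobable entropy H₀ = log₂ 4 = 2.0000 bits.
Skewed entropy H = −Σ pᵢ log₂ pᵢ = 1.4214 bits.
ΔRT = b·(H₀ − H) = 45 × 0.5786 = 26.04 ms.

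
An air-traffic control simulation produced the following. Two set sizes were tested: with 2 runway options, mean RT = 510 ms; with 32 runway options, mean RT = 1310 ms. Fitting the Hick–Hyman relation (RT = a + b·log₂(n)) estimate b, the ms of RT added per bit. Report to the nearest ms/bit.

200 ms/bit

The slope on a log₂ axis is (1310 − 510) / (5 − 1) = 200 ms/bit.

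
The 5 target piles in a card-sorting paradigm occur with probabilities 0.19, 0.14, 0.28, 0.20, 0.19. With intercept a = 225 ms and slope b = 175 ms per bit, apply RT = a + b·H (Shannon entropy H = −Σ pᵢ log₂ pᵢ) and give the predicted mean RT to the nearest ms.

H = 0.19·log₂(1/0.19) + 0.14·log₂(1/0.14) + 0.28·log₂(1/0.28) + 0.20·log₂(1/0.20) + 0.19·log₂(1/0.19) = 2.2862 bits.
RT = 225 + 175 × 2.2862 = 625.08 ms.

625 ms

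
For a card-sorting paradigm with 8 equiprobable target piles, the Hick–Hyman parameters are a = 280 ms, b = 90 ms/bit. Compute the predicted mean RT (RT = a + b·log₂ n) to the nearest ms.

550 ms

log₂(8) = 3 bits, so RT = 280 + 90 × 3 ≈ 550.000 ms.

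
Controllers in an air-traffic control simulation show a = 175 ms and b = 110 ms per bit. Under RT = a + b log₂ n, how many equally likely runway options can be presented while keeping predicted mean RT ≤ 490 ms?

Set 175 + 110·log₂ n ≤ 490 → log₂ n ≤ (490 − 175)/110 = 2.8636.
So n ≤ 2^2.8636 = 7.278; the largest integer n is 7.

7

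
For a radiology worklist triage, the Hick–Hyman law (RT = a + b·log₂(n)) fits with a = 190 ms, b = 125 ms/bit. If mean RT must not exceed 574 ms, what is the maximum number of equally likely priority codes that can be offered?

Information budget: (574 − 190)/125 = 3.0720 bits, so n ≤ 2^3.0720 = 8.409 → at most 8.

8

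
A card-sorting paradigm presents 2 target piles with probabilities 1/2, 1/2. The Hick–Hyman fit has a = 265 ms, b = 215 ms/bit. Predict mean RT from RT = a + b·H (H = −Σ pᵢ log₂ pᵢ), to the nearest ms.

480 ms

H = −Σ pᵢ log₂ pᵢ = 0.5·1 + 0.5·1 = 1.000 bits.
RT = 265 + 215 × 1.000 = 480.00 ms.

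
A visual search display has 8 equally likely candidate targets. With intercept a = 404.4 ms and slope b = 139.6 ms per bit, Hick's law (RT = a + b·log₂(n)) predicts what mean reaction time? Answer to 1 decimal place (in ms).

log₂(8) = 3 bits, so RT = 404.4 + 139.6 × 3 ≈ 823.200 ms.

823.2 ms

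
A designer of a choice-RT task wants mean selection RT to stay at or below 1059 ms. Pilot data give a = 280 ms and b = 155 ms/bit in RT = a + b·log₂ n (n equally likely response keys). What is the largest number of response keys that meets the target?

32

155·log₂ n ≤ 1059 − 280 = 779, giving log₂ n ≤ 5.0258 and n ≤ 32.578. The largest whole number is 32.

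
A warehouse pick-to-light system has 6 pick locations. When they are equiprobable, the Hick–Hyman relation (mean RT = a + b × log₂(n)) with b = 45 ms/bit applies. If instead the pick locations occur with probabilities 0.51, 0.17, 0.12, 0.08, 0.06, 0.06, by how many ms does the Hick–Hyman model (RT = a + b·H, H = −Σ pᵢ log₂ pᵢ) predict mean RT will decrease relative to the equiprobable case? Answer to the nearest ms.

Equiprobable entropy H₀ = log₂ 6 = 2.5850 bits.
Skewed entropy H = −Σ pᵢ log₂ pᵢ = 2.0757 bits.
ΔRT = b·(H₀ − H) = 45 × 0.5093 = 22.92 ms.

23 ms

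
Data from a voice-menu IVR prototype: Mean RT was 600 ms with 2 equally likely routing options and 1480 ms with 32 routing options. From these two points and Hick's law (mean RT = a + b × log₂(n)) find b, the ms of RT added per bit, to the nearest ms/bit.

220 ms/bit

The slope on a log₂ axis is (1480 − 600) / (5 − 1) = 220 ms/bit.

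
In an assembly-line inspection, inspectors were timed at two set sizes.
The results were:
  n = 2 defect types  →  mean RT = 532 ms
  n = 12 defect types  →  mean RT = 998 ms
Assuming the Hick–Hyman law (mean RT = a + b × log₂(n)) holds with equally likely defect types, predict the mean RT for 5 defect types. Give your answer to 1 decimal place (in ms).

770.3 ms

Solve the two-equation system in a and b:
  b = (998 − 532) / (log₂ 12 − log₂ 2) = 466 / (3.5850 − 1) = 180.273 ms/bit
  a = 532 − 180.273 × 1 = 351.727 ms
Then RT(5) = 351.727 + 180.273 × log₂ 5 = 351.727 + 180.273 × 2.3219 ≈ 770.308 ms.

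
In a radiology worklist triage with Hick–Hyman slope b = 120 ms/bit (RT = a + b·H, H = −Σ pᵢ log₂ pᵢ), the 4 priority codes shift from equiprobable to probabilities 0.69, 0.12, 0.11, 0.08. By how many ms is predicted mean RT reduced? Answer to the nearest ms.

The RT saving is b·ΔH. Equiprobable H₀ = log₂(4) = 2.0000 bits; with the given probabilities H = 1.3782 bits.
b·(H₀ − H) = 120 × (2.0000 − 1.3782) = 74.61 ms.

75 ms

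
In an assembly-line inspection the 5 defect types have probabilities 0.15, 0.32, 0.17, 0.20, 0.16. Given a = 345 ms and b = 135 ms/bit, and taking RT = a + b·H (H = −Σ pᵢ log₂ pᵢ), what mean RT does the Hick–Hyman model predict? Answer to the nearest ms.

Entropy contributions −pᵢ log₂ pᵢ: 0.4105, 0.5260, 0.4346, 0.4644, 0.4230; sum H = 2.2586 bits.
RT = a + bH = 345 + 135·2.2586 = 649.91 ms.

650 ms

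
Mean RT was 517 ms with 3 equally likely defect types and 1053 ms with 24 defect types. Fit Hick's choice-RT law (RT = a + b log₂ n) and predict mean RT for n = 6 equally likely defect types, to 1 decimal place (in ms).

With log₂ n on the abscissa the relation is linear; from the two conditions:
  b = (1053 − 517) / (log₂ 24 − log₂ 3) = 536 / (4.5850 − 1.5850) = 178.667 ms/bit
  a = 517 − 178.667 × 1.5850 = 233.820 ms
Then RT(6) = 233.820 + 178.667 × log₂ 6 = 233.820 + 178.667 × 2.5850 ≈ 695.667 ms.

695.7 ms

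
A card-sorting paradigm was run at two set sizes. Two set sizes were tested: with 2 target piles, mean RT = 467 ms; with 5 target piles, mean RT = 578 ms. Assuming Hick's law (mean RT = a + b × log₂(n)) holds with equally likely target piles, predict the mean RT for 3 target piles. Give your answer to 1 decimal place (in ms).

Solve the two-equation system in a and b:
  b = (578 − 467) / (log₂ 5 − log₂ 2) = 111 / (2.3219 − 1) = 83.968 ms/bit
  a = 467 − 83.968 × 1 = 383.032 ms
Then RT(3) = 383.032 + 83.968 × log₂ 3 = 383.032 + 83.968 × 1.5850 ≈ 516.118 ms.

516.1 ms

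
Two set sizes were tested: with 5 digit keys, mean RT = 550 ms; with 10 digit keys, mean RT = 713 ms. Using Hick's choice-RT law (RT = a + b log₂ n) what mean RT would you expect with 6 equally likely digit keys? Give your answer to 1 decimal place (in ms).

592.9 ms

RT is linear in log₂ n, so two points fix the line:
  b = (713 − 550) / (log₂ 10 − log₂ 5) = 163 / (3.3219 − 2.3219) = 163.000 ms/bit
  a = 550 − 163.000 × 2.3219 = 171.526 ms
Then RT(6) = 171.526 + 163.000 × log₂ 6 = 171.526 + 163.000 × 2.5850 ≈ 592.875 ms.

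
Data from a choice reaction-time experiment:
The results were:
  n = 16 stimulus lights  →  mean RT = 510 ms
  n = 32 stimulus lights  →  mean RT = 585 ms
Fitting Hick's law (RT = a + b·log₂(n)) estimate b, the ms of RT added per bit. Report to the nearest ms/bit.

Slope: b = (585 − 510) / (log₂ 32 − log₂ 16) = 75/1.0000 = 75 ms/bit.

75 ms/bit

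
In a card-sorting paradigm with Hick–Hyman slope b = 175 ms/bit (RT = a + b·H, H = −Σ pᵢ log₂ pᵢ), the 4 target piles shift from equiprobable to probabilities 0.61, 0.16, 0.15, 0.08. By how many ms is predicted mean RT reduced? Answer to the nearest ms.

The RT saving is b·ΔH. Equiprobable H₀ = log₂(4) = 2.0000 bits; with the given probabilities H = 1.5601 bits.
b·(H₀ − H) = 175 × (2.0000 − 1.5601) = 76.99 ms.

77 ms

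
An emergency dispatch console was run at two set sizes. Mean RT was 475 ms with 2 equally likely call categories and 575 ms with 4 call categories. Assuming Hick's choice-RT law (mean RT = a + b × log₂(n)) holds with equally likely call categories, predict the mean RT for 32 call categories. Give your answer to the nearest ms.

875 ms

RT is linear in log₂ n, so two points fix the line:
  b = (575 − 475) / (log₂ 4 − log₂ 2) = 100 / (2 − 1) = 100 ms/bit
  a = 475 − 100 × 1 = 375 ms
Then RT(32) = 375 + 100 × log₂ 32 = 375 + 100 × 5 ≈ 875.000 ms.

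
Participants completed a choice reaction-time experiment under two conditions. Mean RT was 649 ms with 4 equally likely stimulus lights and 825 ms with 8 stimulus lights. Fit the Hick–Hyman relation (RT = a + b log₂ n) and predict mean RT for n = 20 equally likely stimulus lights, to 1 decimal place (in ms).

1057.7 ms

Solve the two-equation system in a and b:
  b = (825 − 649) / (log₂ 8 − log₂ 4) = 176 / (3 − 2) = 176.000 ms/bit
  a = 649 − 176.000 × 2 = 297.000 ms
Then RT(20) = 297.000 + 176.000 × log₂ 20 = 297.000 + 176.000 × 4.3219 ≈ 1057.659 ms.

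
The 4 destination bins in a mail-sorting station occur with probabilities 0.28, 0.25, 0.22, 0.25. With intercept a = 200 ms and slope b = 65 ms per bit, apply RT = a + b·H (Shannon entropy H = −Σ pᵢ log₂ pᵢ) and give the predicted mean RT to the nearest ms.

Entropy contributions −pᵢ log₂ pᵢ: 0.5142, 0.5000, 0.4806, 0.5000; sum H = 1.9948 bits.
RT = a + bH = 200 + 65·1.9948 = 329.66 ms.

330 ms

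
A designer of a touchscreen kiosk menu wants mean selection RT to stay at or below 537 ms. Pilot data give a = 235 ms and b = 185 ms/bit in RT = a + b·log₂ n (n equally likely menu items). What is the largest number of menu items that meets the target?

3

Information budget: (537 − 235)/185 = 1.6324 bits, so n ≤ 2^1.6324 = 3.100 → at most 3.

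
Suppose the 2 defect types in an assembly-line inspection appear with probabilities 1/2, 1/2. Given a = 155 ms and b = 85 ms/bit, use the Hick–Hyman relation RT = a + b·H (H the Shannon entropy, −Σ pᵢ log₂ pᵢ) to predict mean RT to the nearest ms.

240 ms

Each term −pᵢ log₂ pᵢ: 0.5·1 + 0.5·1; summed, H = 1.000 bits.
Mean RT = a + bH = 155 + 85·1.000 = 240.00 ms.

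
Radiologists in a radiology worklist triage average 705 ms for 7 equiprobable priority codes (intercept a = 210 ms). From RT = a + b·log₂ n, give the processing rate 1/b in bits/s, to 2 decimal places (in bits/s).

b = (705 − 210)/log₂ 7 = 495/2.8074 = 176.323 ms per bit = 0.17632 s/bit; the reciprocal is 5.671 bits/s.

5.67 bits/s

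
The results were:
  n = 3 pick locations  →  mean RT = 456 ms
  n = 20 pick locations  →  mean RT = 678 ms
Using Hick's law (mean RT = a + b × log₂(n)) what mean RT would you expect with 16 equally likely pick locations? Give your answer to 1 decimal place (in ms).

651.9 ms

RT is linear in log₂ n, so two points fix the line:
  b = (678 − 456) / (log₂ 20 − log₂ 3) = 222 / (4.3219 − 1.5850) = 81.112 ms/bit
  a = 456 − 81.112 × 1.5850 = 327.441 ms
Then RT(16) = 327.441 + 81.112 × log₂ 16 = 327.441 + 81.112 × 4 ≈ 651.888 ms.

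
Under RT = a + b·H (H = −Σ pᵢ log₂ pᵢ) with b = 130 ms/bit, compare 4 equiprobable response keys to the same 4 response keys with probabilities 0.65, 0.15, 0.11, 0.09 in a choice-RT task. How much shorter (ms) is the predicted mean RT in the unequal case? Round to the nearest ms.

Equiprobable entropy H₀ = log₂ 4 = 2.0000 bits.
Skewed entropy H = −Σ pᵢ log₂ pᵢ = 1.4775 bits.
ΔRT = b·(H₀ − H) = 130 × 0.5225 = 67.93 ms.

68 ms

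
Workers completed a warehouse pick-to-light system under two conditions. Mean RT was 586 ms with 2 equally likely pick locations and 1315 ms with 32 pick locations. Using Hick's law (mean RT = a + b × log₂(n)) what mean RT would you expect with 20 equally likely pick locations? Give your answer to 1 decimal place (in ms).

Solve the two-equation system in a and b:
  b = (1315 − 586) / (log₂ 32 − log₂ 2) = 729 / (5 − 1) = 182.250 ms/bit
  a = 586 − 182.250 × 1 = 403.750 ms
Then RT(20) = 403.750 + 182.250 × log₂ 20 = 403.750 + 182.250 × 4.3219 ≈ 1191.421 ms.

1191.4 ms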